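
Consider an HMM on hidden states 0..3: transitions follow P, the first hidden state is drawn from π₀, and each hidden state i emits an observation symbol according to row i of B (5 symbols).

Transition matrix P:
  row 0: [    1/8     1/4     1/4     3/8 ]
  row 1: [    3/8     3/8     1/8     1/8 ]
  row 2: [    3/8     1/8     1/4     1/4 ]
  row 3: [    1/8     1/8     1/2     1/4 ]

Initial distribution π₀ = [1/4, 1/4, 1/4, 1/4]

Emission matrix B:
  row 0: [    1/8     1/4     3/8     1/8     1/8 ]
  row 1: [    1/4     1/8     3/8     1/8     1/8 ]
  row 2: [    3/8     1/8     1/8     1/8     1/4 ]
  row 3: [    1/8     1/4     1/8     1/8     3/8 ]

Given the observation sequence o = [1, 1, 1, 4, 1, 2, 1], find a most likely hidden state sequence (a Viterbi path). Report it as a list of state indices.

t=0: δ = [6.250e-02, 3.125e-02, 3.125e-02, 6.250e-02]  (obs o_0=1)
t=1: δ = [2.930e-03, 1.953e-03, 3.906e-03, 5.859e-03]  ψ = [1, 0, 3, 0]  (obs o_1=1)
t=2: δ = [3.662e-04, 9.155e-05, 3.662e-04, 3.662e-04]  ψ = [2, 0, 3, 3]  (obs o_2=1)
t=3: δ = [1.717e-05, 1.144e-05, 4.578e-05, 5.150e-05]  ψ = [2, 0, 3, 0]  (obs o_3=4)
t=4: δ = [4.292e-06, 8.047e-07, 3.219e-06, 3.219e-06]  ψ = [2, 3, 3, 3]  (obs o_4=1)
t=5: δ = [4.526e-07, 4.023e-07, 2.012e-07, 2.012e-07]  ψ = [2, 0, 3, 0]  (obs o_5=2)
t=6: δ = [3.772e-08, 1.886e-08, 1.414e-08, 4.243e-08]  ψ = [1, 1, 0, 0]  (obs o_6=1)
backtrack: best end state = 3; path = [3, 2, 0, 3, 2, 0, 3]

path = [3, 2, 0, 3, 2, 0, 3]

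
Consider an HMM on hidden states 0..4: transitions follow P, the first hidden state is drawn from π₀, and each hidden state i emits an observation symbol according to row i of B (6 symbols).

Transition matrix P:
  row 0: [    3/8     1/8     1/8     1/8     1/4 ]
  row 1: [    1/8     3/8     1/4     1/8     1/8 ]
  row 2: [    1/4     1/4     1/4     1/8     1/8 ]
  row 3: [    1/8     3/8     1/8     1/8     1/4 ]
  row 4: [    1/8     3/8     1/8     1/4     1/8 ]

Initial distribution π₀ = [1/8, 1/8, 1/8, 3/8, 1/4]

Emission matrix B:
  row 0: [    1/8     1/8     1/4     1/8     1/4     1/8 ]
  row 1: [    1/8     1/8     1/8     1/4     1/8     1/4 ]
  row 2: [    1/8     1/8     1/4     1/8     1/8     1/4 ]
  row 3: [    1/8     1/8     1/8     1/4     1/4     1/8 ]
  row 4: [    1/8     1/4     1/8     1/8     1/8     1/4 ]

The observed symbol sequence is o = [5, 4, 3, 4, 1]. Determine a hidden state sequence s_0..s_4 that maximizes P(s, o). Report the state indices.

t=0: δ = [1.562e-02, 3.125e-02, 3.125e-02, 4.688e-02, 6.250e-02]  (obs o_0=5)
t=1: δ = [1.953e-03, 2.930e-03, 9.766e-04, 3.906e-03, 1.465e-03]  ψ = [2, 4, 1, 4, 3]  (obs o_1=4)
t=2: δ = [9.155e-05, 3.662e-04, 9.155e-05, 1.221e-04, 1.221e-04]  ψ = [0, 3, 1, 3, 3]  (obs o_2=3)
t=3: δ = [1.144e-05, 1.717e-05, 1.144e-05, 1.144e-05, 5.722e-06]  ψ = [1, 1, 1, 1, 1]  (obs o_3=4)
t=4: δ = [5.364e-07, 8.047e-07, 5.364e-07, 2.682e-07, 7.153e-07]  ψ = [0, 1, 1, 1, 0]  (obs o_4=1)
backtrack: best end state = 1; path = [4, 3, 1, 1, 1]

path = [4, 3, 1, 1, 1]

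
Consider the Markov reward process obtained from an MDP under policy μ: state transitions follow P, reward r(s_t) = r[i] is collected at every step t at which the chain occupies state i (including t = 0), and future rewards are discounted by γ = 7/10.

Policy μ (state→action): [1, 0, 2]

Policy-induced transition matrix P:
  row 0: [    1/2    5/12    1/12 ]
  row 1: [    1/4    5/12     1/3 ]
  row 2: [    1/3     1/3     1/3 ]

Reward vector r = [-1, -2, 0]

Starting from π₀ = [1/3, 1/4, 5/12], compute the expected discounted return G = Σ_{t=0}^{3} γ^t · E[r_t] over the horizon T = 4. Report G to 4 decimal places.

t=0: π = [0.3333, 0.2500, 0.4167], E[r] = -0.8333, γ^t·E[r] = -0.833333, running G = -0.833333
t=1: π = [0.3681, 0.3819, 0.2500], E[r] = -1.1319, γ^t·E[r] = -0.792361, running G = -1.625694
t=2: π = [0.3628, 0.3958, 0.2413], E[r] = -1.1545, γ^t·E[r] = -0.565712, running G = -2.191406
t=3: π = [0.3608, 0.3966, 0.2426], E[r] = -1.1539, γ^t·E[r] = -0.395800, running G = -2.587206

G = -2.5872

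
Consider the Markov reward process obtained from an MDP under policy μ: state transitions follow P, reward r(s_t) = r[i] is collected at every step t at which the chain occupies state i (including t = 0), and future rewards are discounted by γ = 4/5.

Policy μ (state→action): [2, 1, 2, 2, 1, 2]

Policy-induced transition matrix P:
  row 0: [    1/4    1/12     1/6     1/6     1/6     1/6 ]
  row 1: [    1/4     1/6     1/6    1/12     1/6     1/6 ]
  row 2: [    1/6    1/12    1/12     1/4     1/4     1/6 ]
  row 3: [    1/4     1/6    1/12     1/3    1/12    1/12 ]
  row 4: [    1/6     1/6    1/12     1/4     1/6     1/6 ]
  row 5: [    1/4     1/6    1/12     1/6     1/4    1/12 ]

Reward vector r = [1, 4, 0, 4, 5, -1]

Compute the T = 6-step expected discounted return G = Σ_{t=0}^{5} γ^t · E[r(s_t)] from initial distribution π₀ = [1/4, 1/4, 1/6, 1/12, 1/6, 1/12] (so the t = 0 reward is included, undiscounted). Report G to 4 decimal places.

t=0: π = [0.2500, 0.2500, 0.1667, 0.0833, 0.1667, 0.0833], E[r] = 2.3333, γ^t·E[r] = 2.333333, running G = 2.333333
t=1: π = [0.2222, 0.1319, 0.1250, 0.1875, 0.1806, 0.1528], E[r] = 2.2500, γ^t·E[r] = 1.800000, running G = 4.133333
t=2: π = [0.2245, 0.1377, 0.1128, 0.2124, 0.1742, 0.1383], E[r] = 2.3576, γ^t·E[r] = 1.508889, running G = 5.642222
t=3: π = [0.2261, 0.1386, 0.1135, 0.2145, 0.1699, 0.1374], E[r] = 2.3504, γ^t·E[r] = 1.203383, running G = 6.845605
t=4: π = [0.2264, 0.1384, 0.1137, 0.2145, 0.1697, 0.1373], E[r] = 2.3490, γ^t·E[r] = 0.962148, running G = 7.807753
t=5: π = [0.2264, 0.1383, 0.1137, 0.2145, 0.1697, 0.1373], E[r] = 2.3489, γ^t·E[r] = 0.769693, running G = 8.577446

G = 8.5774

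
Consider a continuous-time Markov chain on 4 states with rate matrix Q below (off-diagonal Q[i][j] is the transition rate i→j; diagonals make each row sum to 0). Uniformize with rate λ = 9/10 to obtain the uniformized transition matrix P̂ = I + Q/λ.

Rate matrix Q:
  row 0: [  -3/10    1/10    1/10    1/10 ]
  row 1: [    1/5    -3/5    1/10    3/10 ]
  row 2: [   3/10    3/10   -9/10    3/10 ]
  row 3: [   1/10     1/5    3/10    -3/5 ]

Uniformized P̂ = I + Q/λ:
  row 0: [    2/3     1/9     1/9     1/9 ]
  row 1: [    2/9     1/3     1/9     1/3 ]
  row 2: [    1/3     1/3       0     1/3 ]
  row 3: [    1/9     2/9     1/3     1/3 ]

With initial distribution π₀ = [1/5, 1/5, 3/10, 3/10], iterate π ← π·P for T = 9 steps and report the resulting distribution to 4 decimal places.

π = [0.3800, 0.2213, 0.1498, 0.2489]

t=0: π = [0.2000, 0.2000, 0.3000, 0.3000]
t=1: π = [0.3111, 0.2556, 0.1444, 0.2889]
t=2: π = [0.3444, 0.2321, 0.1593, 0.2642]
t=3: π = [0.3636, 0.2274, 0.1521, 0.2568]
t=4: π = [0.3722, 0.2240, 0.1513, 0.2525]
t=5: π = [0.3764, 0.2226, 0.1504, 0.2506]
t=6: π = [0.3784, 0.2218, 0.1501, 0.2497]
t=7: π = [0.3793, 0.2215, 0.1499, 0.2492]
t=8: π = [0.3798, 0.2213, 0.1498, 0.2490]
t=9: π = [0.3800, 0.2213, 0.1498, 0.2489]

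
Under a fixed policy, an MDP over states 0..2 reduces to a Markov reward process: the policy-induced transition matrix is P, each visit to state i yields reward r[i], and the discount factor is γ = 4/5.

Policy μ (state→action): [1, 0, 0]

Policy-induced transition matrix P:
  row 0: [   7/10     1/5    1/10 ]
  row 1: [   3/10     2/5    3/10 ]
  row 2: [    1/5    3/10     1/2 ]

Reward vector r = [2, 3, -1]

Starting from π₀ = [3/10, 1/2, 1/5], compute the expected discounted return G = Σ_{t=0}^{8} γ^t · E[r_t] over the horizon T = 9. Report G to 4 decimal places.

G = 6.8373

t=0: π = [0.3000, 0.5000, 0.2000], E[r] = 1.9000, γ^t·E[r] = 1.900000, running G = 1.900000
t=1: π = [0.4000, 0.3200, 0.2800], E[r] = 1.4800, γ^t·E[r] = 1.184000, running G = 3.084000
t=2: π = [0.4320, 0.2920, 0.2760], E[r] = 1.4640, γ^t·E[r] = 0.936960, running G = 4.020960
t=3: π = [0.4452, 0.2860, 0.2688], E[r] = 1.4796, γ^t·E[r] = 0.757555, running G = 4.778515
t=4: π = [0.4512, 0.2841, 0.2647], E[r] = 1.4899, γ^t·E[r] = 0.610271, running G = 5.388786
t=5: π = [0.4540, 0.2833, 0.2627], E[r] = 1.4952, γ^t·E[r] = 0.489939, running G = 5.878726
t=6: π = [0.4553, 0.2829, 0.2617], E[r] = 1.4977, γ^t·E[r] = 0.392616, running G = 6.271341
t=7: π = [0.4560, 0.2828, 0.2613], E[r] = 1.4989, γ^t·E[r] = 0.314345, running G = 6.585687
t=8: π = [0.4563, 0.2827, 0.2611], E[r] = 1.4995, γ^t·E[r] = 0.251572, running G = 6.837259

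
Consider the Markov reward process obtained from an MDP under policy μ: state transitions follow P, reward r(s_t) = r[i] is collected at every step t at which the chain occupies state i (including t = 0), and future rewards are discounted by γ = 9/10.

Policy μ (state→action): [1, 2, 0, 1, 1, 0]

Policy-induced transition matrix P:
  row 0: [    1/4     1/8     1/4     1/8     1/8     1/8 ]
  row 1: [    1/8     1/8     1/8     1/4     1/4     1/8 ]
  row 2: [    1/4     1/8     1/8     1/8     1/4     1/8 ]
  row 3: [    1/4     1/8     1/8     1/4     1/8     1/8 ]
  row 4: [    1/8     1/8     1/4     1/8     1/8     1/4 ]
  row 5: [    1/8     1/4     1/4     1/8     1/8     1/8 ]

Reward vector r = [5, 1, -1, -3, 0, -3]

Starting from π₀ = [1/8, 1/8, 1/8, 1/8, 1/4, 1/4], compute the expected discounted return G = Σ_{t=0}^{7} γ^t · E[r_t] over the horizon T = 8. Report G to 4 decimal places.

G = -0.6445

t=0: π = [0.1250, 0.1250, 0.1250, 0.1250, 0.2500, 0.2500], E[r] = -0.5000, γ^t·E[r] = -0.500000, running G = -0.500000
t=1: π = [0.1719, 0.1563, 0.2031, 0.1563, 0.1563, 0.1563], E[r] = -0.1250, γ^t·E[r] = -0.112500, running G = -0.612500
t=2: π = [0.1914, 0.1445, 0.1855, 0.1641, 0.1699, 0.1445], E[r] = -0.0098, γ^t·E[r] = -0.007910, running G = -0.620410
t=3: π = [0.1926, 0.1431, 0.1882, 0.1636, 0.1663, 0.1462], E[r] = -0.0115, γ^t·E[r] = -0.008365, running G = -0.628775
t=4: π = [0.1931, 0.1433, 0.1881, 0.1633, 0.1664, 0.1458], E[r] = -0.0069, γ^t·E[r] = -0.004545, running G = -0.633320
t=5: π = [0.1931, 0.1432, 0.1882, 0.1633, 0.1664, 0.1458], E[r] = -0.0070, γ^t·E[r] = -0.004127, running G = -0.637447
t=6: π = [0.1931, 0.1432, 0.1882, 0.1633, 0.1664, 0.1458], E[r] = -0.0070, γ^t·E[r] = -0.003699, running G = -0.641146
t=7: π = [0.1931, 0.1432, 0.1882, 0.1633, 0.1664, 0.1458], E[r] = -0.0070, γ^t·E[r] = -0.003327, running G = -0.644473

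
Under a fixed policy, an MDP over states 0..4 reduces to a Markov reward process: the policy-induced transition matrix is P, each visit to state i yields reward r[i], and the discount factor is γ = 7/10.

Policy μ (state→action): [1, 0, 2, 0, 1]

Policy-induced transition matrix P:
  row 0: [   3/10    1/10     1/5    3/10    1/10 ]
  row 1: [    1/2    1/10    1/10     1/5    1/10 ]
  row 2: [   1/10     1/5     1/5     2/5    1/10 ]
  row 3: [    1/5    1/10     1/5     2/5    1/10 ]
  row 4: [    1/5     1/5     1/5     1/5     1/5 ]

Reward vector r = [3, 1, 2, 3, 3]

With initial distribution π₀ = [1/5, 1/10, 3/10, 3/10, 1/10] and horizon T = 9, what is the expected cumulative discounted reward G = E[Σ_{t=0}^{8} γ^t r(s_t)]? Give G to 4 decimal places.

t=0: π = [0.2000, 0.1000, 0.3000, 0.3000, 0.1000], E[r] = 2.5000, γ^t·E[r] = 2.500000, running G = 2.500000
t=1: π = [0.2200, 0.1400, 0.1900, 0.3400, 0.1100], E[r] = 2.5300, γ^t·E[r] = 1.771000, running G = 4.271000
t=2: π = [0.2450, 0.1300, 0.1860, 0.3280, 0.1110], E[r] = 2.5540, γ^t·E[r] = 1.251460, running G = 5.522460
t=3: π = [0.2449, 0.1297, 0.1870, 0.3273, 0.1111], E[r] = 2.5536, γ^t·E[r] = 0.875885, running G = 6.398345
t=4: π = [0.2447, 0.1298, 0.1870, 0.3274, 0.1111], E[r] = 2.5534, γ^t·E[r] = 0.613059, running G = 7.011404
t=5: π = [0.2447, 0.1298, 0.1870, 0.3273, 0.1111], E[r] = 2.5534, γ^t·E[r] = 0.429142, running G = 7.440546
t=6: π = [0.2447, 0.1298, 0.1870, 0.3273, 0.1111], E[r] = 2.5534, γ^t·E[r] = 0.300400, running G = 7.740946
t=7: π = [0.2447, 0.1298, 0.1870, 0.3273, 0.1111], E[r] = 2.5534, γ^t·E[r] = 0.210280, running G = 7.951226
t=8: π = [0.2447, 0.1298, 0.1870, 0.3273, 0.1111], E[r] = 2.5534, γ^t·E[r] = 0.147196, running G = 8.098422

G = 8.0984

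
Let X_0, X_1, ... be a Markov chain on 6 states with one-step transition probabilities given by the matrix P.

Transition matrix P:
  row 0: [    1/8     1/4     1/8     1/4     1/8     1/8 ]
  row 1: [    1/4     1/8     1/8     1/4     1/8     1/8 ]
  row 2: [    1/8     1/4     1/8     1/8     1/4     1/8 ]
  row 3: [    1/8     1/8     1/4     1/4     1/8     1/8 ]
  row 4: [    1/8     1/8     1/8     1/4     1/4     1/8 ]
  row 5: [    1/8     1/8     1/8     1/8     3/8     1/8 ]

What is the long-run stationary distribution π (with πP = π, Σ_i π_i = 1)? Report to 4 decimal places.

π = [0.1453, 0.1621, 0.1519, 0.2154, 0.2003, 0.1250]

Balance equations π_j = Σ_i π_i·P[i][j]:
  π_0 = 1/8·π_0 + 1/4·π_1 + 1/8·π_2 + 1/8·π_3 + 1/8·π_4 + 1/8·π_5
  π_1 = 1/4·π_0 + 1/8·π_1 + 1/4·π_2 + 1/8·π_3 + 1/8·π_4 + 1/8·π_5
  π_2 = 1/8·π_0 + 1/8·π_1 + 1/8·π_2 + 1/4·π_3 + 1/8·π_4 + 1/8·π_5
  π_3 = 1/4·π_0 + 1/4·π_1 + 1/8·π_2 + 1/4·π_3 + 1/4·π_4 + 1/8·π_5
  π_4 = 1/8·π_0 + 1/8·π_1 + 1/4·π_2 + 1/8·π_3 + 1/4·π_4 + 3/8·π_5
  normalize: π_0 + π_1 + π_2 + π_3 + π_4 + π_5 = 1
Solving the linear system gives exactly π = [4759/32760, 664/4095, 79/520, 14/65, 729/3640, 1/8].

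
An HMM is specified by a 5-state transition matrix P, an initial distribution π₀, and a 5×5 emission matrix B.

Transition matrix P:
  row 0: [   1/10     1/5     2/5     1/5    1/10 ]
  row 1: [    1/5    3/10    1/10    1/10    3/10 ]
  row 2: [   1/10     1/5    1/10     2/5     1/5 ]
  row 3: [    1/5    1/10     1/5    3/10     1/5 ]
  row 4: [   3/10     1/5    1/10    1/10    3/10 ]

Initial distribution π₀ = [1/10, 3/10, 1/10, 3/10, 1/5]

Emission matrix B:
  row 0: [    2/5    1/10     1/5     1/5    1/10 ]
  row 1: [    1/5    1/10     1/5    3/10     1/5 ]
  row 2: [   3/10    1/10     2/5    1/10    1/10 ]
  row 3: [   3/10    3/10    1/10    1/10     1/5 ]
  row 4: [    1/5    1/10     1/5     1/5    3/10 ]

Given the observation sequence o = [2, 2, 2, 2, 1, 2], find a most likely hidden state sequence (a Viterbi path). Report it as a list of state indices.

path = [1, 4, 0, 2, 3, 2]

t=0: δ = [2.000e-02, 6.000e-02, 4.000e-02, 3.000e-02, 4.000e-02]  (obs o_0=2)
t=1: δ = [2.400e-03, 3.600e-03, 3.200e-03, 1.600e-03, 3.600e-03]  ψ = [1, 1, 0, 2, 1]  (obs o_1=2)
t=2: δ = [2.160e-04, 2.160e-04, 3.840e-04, 1.280e-04, 2.160e-04]  ψ = [4, 1, 0, 2, 1]  (obs o_2=2)
t=3: δ = [1.296e-05, 1.536e-05, 3.456e-05, 1.536e-05, 1.536e-05]  ψ = [4, 2, 0, 2, 2]  (obs o_3=2)
t=4: δ = [4.608e-07, 6.912e-07, 5.184e-07, 4.147e-06, 6.912e-07]  ψ = [4, 2, 0, 2, 2]  (obs o_4=1)
t=5: δ = [1.659e-07, 8.294e-08, 3.318e-07, 1.244e-07, 1.659e-07]  ψ = [3, 3, 3, 3, 3]  (obs o_5=2)
backtrack: best end state = 2; path = [1, 4, 0, 2, 3, 2]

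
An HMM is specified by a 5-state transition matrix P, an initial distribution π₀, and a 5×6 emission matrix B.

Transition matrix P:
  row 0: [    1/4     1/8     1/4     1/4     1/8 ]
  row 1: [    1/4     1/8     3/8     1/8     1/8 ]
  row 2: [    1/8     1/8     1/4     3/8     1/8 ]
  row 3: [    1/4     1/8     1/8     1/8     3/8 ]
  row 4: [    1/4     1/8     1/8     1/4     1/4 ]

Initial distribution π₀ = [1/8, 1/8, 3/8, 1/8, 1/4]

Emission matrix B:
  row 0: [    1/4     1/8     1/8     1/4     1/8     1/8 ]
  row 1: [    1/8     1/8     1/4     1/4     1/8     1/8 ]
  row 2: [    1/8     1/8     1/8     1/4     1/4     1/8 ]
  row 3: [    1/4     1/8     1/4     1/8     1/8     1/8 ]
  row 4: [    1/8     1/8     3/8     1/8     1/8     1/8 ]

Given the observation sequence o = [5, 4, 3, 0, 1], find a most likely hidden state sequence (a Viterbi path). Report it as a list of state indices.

path = [2, 2, 2, 3, 4]

t=0: δ = [1.562e-02, 1.562e-02, 4.688e-02, 1.562e-02, 3.125e-02]  (obs o_0=5)
t=1: δ = [9.766e-04, 7.324e-04, 2.930e-03, 2.197e-03, 9.766e-04]  ψ = [4, 2, 2, 2, 4]  (obs o_1=4)
t=2: δ = [1.373e-04, 9.155e-05, 1.831e-04, 1.373e-04, 1.030e-04]  ψ = [3, 2, 2, 2, 3]  (obs o_2=3)
t=3: δ = [8.583e-06, 2.861e-06, 5.722e-06, 1.717e-05, 6.437e-06]  ψ = [0, 2, 2, 2, 3]  (obs o_3=0)
t=4: δ = [5.364e-07, 2.682e-07, 2.682e-07, 2.682e-07, 8.047e-07]  ψ = [3, 3, 0, 0, 3]  (obs o_4=1)
backtrack: best end state = 4; path = [2, 2, 2, 3, 4]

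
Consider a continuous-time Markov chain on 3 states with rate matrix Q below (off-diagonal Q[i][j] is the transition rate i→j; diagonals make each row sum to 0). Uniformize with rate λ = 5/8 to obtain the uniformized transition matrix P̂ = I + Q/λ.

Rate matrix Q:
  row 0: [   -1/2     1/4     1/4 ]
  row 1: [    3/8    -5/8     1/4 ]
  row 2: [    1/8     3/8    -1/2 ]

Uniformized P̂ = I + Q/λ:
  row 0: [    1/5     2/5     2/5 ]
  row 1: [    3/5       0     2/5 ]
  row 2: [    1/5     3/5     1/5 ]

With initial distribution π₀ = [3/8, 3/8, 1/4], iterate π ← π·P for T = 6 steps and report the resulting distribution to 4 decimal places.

t=0: π = [0.3750, 0.3750, 0.2500]
t=1: π = [0.3500, 0.3000, 0.3500]
t=2: π = [0.3200, 0.3500, 0.3300]
t=3: π = [0.3400, 0.3260, 0.3340]
t=4: π = [0.3304, 0.3364, 0.3332]
t=5: π = [0.3346, 0.3321, 0.3334]
t=6: π = [0.3328, 0.3338, 0.3333]

π = [0.3328, 0.3338, 0.3333]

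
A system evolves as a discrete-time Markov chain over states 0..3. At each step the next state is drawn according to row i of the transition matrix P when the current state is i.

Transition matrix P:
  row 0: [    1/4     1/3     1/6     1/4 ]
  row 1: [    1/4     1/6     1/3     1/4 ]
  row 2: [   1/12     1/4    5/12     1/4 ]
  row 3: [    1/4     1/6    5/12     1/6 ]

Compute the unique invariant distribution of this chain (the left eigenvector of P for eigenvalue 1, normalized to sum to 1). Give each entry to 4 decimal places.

π = [0.1917, 0.2278, 0.3498, 0.2308]

Balance equations π_j = Σ_i π_i·P[i][j]:
  π_0 = 1/4·π_0 + 1/4·π_1 + 1/12·π_2 + 1/4·π_3
  π_1 = 1/3·π_0 + 1/6·π_1 + 1/4·π_2 + 1/6·π_3
  π_2 = 1/6·π_0 + 1/3·π_1 + 5/12·π_2 + 5/12·π_3
  normalize: π_0 + π_1 + π_2 + π_3 = 1
Solving the linear system gives exactly π = [319/1664, 379/1664, 291/832, 3/13].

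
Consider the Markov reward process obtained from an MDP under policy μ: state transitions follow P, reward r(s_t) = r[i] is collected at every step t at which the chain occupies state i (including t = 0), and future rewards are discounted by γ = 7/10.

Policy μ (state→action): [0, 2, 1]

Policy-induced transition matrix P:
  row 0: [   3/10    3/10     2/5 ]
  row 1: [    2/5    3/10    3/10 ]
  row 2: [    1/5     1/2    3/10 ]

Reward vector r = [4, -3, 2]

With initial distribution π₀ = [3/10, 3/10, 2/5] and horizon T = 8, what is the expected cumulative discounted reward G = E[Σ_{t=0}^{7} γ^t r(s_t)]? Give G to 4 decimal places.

G = 2.6976

t=0: π = [0.3000, 0.3000, 0.4000], E[r] = 1.1000, γ^t·E[r] = 1.100000, running G = 1.100000
t=1: π = [0.2900, 0.3800, 0.3300], E[r] = 0.6800, γ^t·E[r] = 0.476000, running G = 1.576000
t=2: π = [0.3050, 0.3660, 0.3290], E[r] = 0.7800, γ^t·E[r] = 0.382200, running G = 1.958200
t=3: π = [0.3037, 0.3658, 0.3305], E[r] = 0.7784, γ^t·E[r] = 0.266991, running G = 2.225191
t=4: π = [0.3035, 0.3661, 0.3304], E[r] = 0.7766, γ^t·E[r] = 0.186452, running G = 2.411643
t=5: π = [0.3036, 0.3661, 0.3304], E[r] = 0.7768, γ^t·E[r] = 0.130553, running G = 2.542196
t=6: π = [0.3036, 0.3661, 0.3304], E[r] = 0.7768, γ^t·E[r] = 0.091389, running G = 2.633585
t=7: π = [0.3036, 0.3661, 0.3304], E[r] = 0.7768, γ^t·E[r] = 0.063972, running G = 2.697556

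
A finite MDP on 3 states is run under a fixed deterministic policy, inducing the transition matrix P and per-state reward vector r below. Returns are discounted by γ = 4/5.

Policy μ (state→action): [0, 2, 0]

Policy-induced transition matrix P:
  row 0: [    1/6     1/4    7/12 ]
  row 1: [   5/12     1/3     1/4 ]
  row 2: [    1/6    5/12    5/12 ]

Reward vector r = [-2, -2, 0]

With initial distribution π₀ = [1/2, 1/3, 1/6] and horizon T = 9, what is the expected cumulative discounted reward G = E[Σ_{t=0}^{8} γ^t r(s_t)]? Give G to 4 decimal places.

t=0: π = [0.5000, 0.3333, 0.1667], E[r] = -1.6667, γ^t·E[r] = -1.666667, running G = -1.666667
t=1: π = [0.2500, 0.3056, 0.4444], E[r] = -1.1111, γ^t·E[r] = -0.888889, running G = -2.555556
t=2: π = [0.2431, 0.3495, 0.4074], E[r] = -1.1852, γ^t·E[r] = -0.758519, running G = -3.314074
t=3: π = [0.2541, 0.3470, 0.3989], E[r] = -1.2022, γ^t·E[r] = -0.615506, running G = -3.929580
t=4: π = [0.2534, 0.3454, 0.4012], E[r] = -1.1977, γ^t·E[r] = -0.490561, running G = -4.420142
t=5: π = [0.2530, 0.3456, 0.4013], E[r] = -1.1973, γ^t·E[r] = -0.392340, running G = -4.812482
t=6: π = [0.2531, 0.3457, 0.4012], E[r] = -1.1975, γ^t·E[r] = -0.313929, running G = -5.126410
t=7: π = [0.2531, 0.3457, 0.4012], E[r] = -1.1975, γ^t·E[r] = -0.251142, running G = -5.377552
t=8: π = [0.2531, 0.3457, 0.4012], E[r] = -1.1975, γ^t·E[r] = -0.200912, running G = -5.578464

G = -5.5785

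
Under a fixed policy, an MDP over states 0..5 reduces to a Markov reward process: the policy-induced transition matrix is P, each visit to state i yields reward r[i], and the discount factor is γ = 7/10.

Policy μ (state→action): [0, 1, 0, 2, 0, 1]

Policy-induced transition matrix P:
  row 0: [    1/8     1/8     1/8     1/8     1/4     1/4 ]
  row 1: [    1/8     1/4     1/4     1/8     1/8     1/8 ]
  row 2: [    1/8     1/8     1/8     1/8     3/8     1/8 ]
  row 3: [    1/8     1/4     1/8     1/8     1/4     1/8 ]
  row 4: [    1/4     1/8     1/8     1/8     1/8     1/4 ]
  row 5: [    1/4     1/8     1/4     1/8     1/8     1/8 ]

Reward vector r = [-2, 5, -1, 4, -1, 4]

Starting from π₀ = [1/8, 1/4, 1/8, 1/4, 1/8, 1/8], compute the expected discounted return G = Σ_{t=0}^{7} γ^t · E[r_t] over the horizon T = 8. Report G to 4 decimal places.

G = 5.0594

t=0: π = [0.1250, 0.2500, 0.1250, 0.2500, 0.1250, 0.1250], E[r] = 2.2500, γ^t·E[r] = 2.250000, running G = 2.250000
t=1: π = [0.1563, 0.1875, 0.1719, 0.1250, 0.2031, 0.1563], E[r] = 1.3750, γ^t·E[r] = 0.962500, running G = 3.212500
t=2: π = [0.1699, 0.1641, 0.1680, 0.1250, 0.2031, 0.1699], E[r] = 1.2891, γ^t·E[r] = 0.631641, running G = 3.844141
t=3: π = [0.1716, 0.1611, 0.1667, 0.1250, 0.2039, 0.1716], E[r] = 1.2783, γ^t·E[r] = 0.438464, running G = 4.282604
t=4: π = [0.1719, 0.1608, 0.1666, 0.1250, 0.2038, 0.1719], E[r] = 1.2773, γ^t·E[r] = 0.306690, running G = 4.589295
t=5: π = [0.1720, 0.1607, 0.1666, 0.1250, 0.2038, 0.1720], E[r] = 1.2772, γ^t·E[r] = 0.214655, running G = 4.803950
t=6: π = [0.1720, 0.1607, 0.1666, 0.1250, 0.2038, 0.1720], E[r] = 1.2772, γ^t·E[r] = 0.150256, running G = 4.954206
t=7: π = [0.1720, 0.1607, 0.1666, 0.1250, 0.2038, 0.1720], E[r] = 1.2772, γ^t·E[r] = 0.105179, running G = 5.059385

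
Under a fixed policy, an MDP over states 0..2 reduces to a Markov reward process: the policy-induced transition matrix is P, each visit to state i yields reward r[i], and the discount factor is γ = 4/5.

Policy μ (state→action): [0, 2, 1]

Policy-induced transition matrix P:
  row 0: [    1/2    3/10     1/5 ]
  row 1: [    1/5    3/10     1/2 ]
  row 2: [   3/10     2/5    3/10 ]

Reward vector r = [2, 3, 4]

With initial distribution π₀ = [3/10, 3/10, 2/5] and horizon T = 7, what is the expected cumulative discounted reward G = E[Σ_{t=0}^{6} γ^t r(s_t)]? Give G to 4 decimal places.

G = 11.9564

t=0: π = [0.3000, 0.3000, 0.4000], E[r] = 3.1000, γ^t·E[r] = 3.100000, running G = 3.100000
t=1: π = [0.3300, 0.3400, 0.3300], E[r] = 3.0000, γ^t·E[r] = 2.400000, running G = 5.500000
t=2: π = [0.3320, 0.3330, 0.3350], E[r] = 3.0030, γ^t·E[r] = 1.921920, running G = 7.421920
t=3: π = [0.3331, 0.3335, 0.3334], E[r] = 3.0003, γ^t·E[r] = 1.536154, running G = 8.958074
t=4: π = [0.3333, 0.3333, 0.3334], E[r] = 3.0001, γ^t·E[r] = 1.228849, running G = 10.186923
t=5: π = [0.3333, 0.3333, 0.3333], E[r] = 3.0000, γ^t·E[r] = 0.983047, running G = 11.169970
t=6: π = [0.3333, 0.3333, 0.3333], E[r] = 3.0000, γ^t·E[r] = 0.786433, running G = 11.956403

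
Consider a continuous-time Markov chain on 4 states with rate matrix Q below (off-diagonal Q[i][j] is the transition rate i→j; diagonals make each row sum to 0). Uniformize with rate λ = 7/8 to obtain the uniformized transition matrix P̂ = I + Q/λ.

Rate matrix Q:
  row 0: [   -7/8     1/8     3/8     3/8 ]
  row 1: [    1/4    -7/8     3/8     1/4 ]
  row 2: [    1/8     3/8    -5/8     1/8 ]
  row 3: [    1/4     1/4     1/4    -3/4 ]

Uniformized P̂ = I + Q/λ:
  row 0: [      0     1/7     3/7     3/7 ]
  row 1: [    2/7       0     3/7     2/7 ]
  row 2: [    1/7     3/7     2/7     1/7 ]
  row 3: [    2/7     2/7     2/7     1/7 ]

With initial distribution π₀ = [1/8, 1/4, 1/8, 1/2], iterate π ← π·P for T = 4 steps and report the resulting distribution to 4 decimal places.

π = [0.1831, 0.2389, 0.3471, 0.2309]

t=0: π = [0.1250, 0.2500, 0.1250, 0.5000]
t=1: π = [0.2321, 0.2143, 0.3393, 0.2143]
t=2: π = [0.1709, 0.2398, 0.3495, 0.2398]
t=3: π = [0.1870, 0.2427, 0.3444, 0.2259]
t=4: π = [0.1831, 0.2389, 0.3471, 0.2309]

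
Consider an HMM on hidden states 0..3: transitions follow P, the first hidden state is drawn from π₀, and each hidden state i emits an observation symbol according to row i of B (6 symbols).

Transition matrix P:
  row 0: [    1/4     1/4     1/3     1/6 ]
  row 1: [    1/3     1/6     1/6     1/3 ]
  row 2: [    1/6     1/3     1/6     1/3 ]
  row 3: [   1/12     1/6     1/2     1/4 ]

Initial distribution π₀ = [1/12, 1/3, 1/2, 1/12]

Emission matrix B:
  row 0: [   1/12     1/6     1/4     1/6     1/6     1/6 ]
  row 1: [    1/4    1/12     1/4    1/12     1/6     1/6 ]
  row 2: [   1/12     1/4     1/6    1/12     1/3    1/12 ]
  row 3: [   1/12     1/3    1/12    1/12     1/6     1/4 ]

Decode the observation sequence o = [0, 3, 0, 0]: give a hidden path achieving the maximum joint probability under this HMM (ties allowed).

path = [1, 0, 1, 1]

t=0: δ = [6.944e-03, 8.333e-02, 4.167e-02, 6.944e-03]  (obs o_0=0)
t=1: δ = [4.630e-03, 1.157e-03, 1.157e-03, 2.315e-03]  ψ = [1, 1, 1, 1]  (obs o_1=3)
t=2: δ = [9.645e-05, 2.894e-04, 1.286e-04, 6.430e-05]  ψ = [0, 0, 0, 0]  (obs o_2=0)
t=3: δ = [8.038e-06, 1.206e-05, 4.019e-06, 8.038e-06]  ψ = [1, 1, 1, 1]  (obs o_3=0)
backtrack: best end state = 1; path = [1, 0, 1, 1]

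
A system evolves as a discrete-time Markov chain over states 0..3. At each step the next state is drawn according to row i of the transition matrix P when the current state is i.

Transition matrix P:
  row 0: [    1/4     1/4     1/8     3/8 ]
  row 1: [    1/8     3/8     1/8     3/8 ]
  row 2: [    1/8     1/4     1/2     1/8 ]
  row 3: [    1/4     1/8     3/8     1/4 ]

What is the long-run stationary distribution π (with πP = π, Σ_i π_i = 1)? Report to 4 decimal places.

Balance equations π_j = Σ_i π_i·P[i][j]:
  π_0 = 1/4·π_0 + 1/8·π_1 + 1/8·π_2 + 1/4·π_3
  π_1 = 1/4·π_0 + 3/8·π_1 + 1/4·π_2 + 1/8·π_3
  π_2 = 1/8·π_0 + 1/8·π_1 + 1/2·π_2 + 3/8·π_3
  normalize: π_0 + π_1 + π_2 + π_3 = 1
Solving the linear system gives exactly π = [62/343, 85/343, 15/49, 13/49].

π = [0.1808, 0.2478, 0.3061, 0.2653]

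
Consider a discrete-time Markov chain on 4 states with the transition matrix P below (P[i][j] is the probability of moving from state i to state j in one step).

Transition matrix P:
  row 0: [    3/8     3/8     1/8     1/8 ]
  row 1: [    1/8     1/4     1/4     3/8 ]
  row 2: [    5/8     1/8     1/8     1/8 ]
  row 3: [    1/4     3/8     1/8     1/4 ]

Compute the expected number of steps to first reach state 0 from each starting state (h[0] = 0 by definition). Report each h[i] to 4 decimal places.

h = [0.0000, 3.9012, 2.2222, 3.6543]

First-step conditioning: h[0] = 0; for i ≠ 0, h[i] = 1 + Σ_k P[i][k]·h[k].
  h[1] = 1 + 1/4·h[1] + 1/4·h[2] + 3/8·h[3]
  h[2] = 1 + 1/8·h[1] + 1/8·h[2] + 1/8·h[3]
  h[3] = 1 + 3/8·h[1] + 1/8·h[2] + 1/4·h[3]
Solving the 3×3 linear system over states ≠ 0 gives exactly h = [0, 316/81, 20/9, 296/81] (h[0] = 0 is the target).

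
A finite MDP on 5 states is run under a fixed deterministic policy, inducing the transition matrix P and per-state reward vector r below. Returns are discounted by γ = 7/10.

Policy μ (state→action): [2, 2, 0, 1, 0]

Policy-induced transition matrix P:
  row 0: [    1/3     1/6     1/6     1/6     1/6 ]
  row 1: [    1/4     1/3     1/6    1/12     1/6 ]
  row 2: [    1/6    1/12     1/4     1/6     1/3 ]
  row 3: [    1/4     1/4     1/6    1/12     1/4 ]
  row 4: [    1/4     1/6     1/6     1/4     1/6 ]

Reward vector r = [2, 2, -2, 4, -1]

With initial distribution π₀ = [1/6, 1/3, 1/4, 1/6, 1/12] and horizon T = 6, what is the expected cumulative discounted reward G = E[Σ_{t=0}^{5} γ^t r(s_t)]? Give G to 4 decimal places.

t=0: π = [0.1667, 0.3333, 0.2500, 0.1667, 0.0833], E[r] = 1.0833, γ^t·E[r] = 1.083333, running G = 1.083333
t=1: π = [0.2431, 0.2153, 0.1875, 0.1319, 0.2222], E[r] = 0.8472, γ^t·E[r] = 0.593056, running G = 1.676389
t=2: π = [0.2546, 0.1979, 0.1823, 0.1563, 0.2089], E[r] = 0.9566, γ^t·E[r] = 0.468733, running G = 2.145122
t=3: π = [0.2560, 0.1975, 0.1819, 0.1546, 0.2101], E[r] = 0.9515, γ^t·E[r] = 0.326359, running G = 2.471481
t=4: π = [0.2562, 0.1973, 0.1818, 0.1548, 0.2099], E[r] = 0.9528, γ^t·E[r] = 0.228771, running G = 2.700252
t=5: π = [0.2562, 0.1973, 0.1818, 0.1548, 0.2099], E[r] = 0.9527, γ^t·E[r] = 0.160125, running G = 2.860377

G = 2.8604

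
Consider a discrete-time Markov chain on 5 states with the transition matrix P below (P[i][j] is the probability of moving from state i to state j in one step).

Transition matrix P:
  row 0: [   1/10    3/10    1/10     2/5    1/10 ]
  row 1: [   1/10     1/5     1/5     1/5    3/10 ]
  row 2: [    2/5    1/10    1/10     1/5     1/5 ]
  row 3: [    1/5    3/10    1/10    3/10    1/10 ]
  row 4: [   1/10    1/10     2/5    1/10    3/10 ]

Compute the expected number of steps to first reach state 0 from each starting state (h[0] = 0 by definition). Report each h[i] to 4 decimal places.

First-step conditioning: h[0] = 0; for i ≠ 0, h[i] = 1 + Σ_k P[i][k]·h[k].
  h[1] = 1 + 1/5·h[1] + 1/5·h[2] + 1/5·h[3] + 3/10·h[4]
  h[2] = 1 + 1/10·h[1] + 1/10·h[2] + 1/5·h[3] + 1/5·h[4]
  h[3] = 1 + 3/10·h[1] + 1/10·h[2] + 3/10·h[3] + 1/10·h[4]
  h[4] = 1 + 1/10·h[1] + 2/5·h[2] + 1/10·h[3] + 3/10·h[4]
Solving the 4×4 linear system over states ≠ 0 gives exactly h = [0, 1974/359, 1444/359, 1834/359, 1882/359] (h[0] = 0 is the target).

h = [0.0000, 5.4986, 4.0223, 5.1086, 5.2423]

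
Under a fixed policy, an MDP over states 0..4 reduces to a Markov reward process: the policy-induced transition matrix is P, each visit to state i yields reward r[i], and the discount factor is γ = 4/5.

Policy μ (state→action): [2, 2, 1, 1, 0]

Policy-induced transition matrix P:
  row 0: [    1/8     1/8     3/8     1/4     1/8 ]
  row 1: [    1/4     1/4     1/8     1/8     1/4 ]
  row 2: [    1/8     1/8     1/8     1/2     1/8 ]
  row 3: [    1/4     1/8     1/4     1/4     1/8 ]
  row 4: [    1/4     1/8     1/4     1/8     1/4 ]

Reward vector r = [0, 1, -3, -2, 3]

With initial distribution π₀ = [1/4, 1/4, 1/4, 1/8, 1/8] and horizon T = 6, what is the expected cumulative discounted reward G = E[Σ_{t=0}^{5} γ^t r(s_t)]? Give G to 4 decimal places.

G = -1.8836

t=0: π = [0.2500, 0.2500, 0.2500, 0.1250, 0.1250], E[r] = -0.3750, γ^t·E[r] = -0.375000, running G = -0.375000
t=1: π = [0.1875, 0.1563, 0.2188, 0.2656, 0.1719], E[r] = -0.5156, γ^t·E[r] = -0.412500, running G = -0.787500
t=2: π = [0.1992, 0.1445, 0.2266, 0.2637, 0.1660], E[r] = -0.5645, γ^t·E[r] = -0.361250, running G = -1.148750
t=3: π = [0.1968, 0.1431, 0.2285, 0.2678, 0.1638], E[r] = -0.5867, γ^t·E[r] = -0.300375, running G = -1.449125
t=4: π = [0.1968, 0.1429, 0.2281, 0.2688, 0.1634], E[r] = -0.5890, γ^t·E[r] = -0.241263, running G = -1.690388
t=5: π = [0.1969, 0.1429, 0.2282, 0.2688, 0.1633], E[r] = -0.5895, γ^t·E[r] = -0.193164, running G = -1.883551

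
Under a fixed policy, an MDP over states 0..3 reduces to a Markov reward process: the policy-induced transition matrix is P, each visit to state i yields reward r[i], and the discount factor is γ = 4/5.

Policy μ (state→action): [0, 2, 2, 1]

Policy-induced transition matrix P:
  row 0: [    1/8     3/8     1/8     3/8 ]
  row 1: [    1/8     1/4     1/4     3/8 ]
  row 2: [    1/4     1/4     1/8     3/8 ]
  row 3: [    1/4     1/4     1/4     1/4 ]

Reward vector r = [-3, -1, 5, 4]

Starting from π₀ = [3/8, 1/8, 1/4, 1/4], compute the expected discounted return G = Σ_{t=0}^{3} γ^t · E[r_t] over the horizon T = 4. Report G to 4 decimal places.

t=0: π = [0.3750, 0.1250, 0.2500, 0.2500], E[r] = 1.0000, γ^t·E[r] = 1.000000, running G = 1.000000
t=1: π = [0.1875, 0.2969, 0.1719, 0.3438], E[r] = 1.3750, γ^t·E[r] = 1.100000, running G = 2.100000
t=2: π = [0.1895, 0.2734, 0.2051, 0.3320], E[r] = 1.5117, γ^t·E[r] = 0.967500, running G = 3.067500
t=3: π = [0.1921, 0.2737, 0.2007, 0.3335], E[r] = 1.4873, γ^t·E[r] = 0.761500, running G = 3.829000

G = 3.8290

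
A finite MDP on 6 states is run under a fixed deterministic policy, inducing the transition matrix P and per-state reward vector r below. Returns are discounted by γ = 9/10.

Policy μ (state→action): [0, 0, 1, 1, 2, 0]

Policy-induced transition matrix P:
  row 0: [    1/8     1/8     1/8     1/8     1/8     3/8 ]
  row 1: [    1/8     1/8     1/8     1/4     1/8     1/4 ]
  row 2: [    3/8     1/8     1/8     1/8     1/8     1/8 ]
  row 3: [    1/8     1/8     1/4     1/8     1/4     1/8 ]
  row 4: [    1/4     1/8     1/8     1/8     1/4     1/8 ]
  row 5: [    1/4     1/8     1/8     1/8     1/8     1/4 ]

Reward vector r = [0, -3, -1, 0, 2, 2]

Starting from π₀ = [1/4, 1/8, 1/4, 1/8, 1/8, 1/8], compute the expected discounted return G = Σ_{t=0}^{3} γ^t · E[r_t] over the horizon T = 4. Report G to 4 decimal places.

t=0: π = [0.2500, 0.1250, 0.2500, 0.1250, 0.1250, 0.1250], E[r] = -0.1250, γ^t·E[r] = -0.125000, running G = -0.125000
t=1: π = [0.2188, 0.1250, 0.1406, 0.1406, 0.1563, 0.2188], E[r] = 0.2344, γ^t·E[r] = 0.210938, running G = 0.085938
t=2: π = [0.2070, 0.1250, 0.1426, 0.1406, 0.1621, 0.2227], E[r] = 0.2520, γ^t·E[r] = 0.204082, running G = 0.290020
t=3: π = [0.2087, 0.1250, 0.1426, 0.1406, 0.1628, 0.2202], E[r] = 0.2485, γ^t·E[r] = 0.181182, running G = 0.471202

G = 0.4712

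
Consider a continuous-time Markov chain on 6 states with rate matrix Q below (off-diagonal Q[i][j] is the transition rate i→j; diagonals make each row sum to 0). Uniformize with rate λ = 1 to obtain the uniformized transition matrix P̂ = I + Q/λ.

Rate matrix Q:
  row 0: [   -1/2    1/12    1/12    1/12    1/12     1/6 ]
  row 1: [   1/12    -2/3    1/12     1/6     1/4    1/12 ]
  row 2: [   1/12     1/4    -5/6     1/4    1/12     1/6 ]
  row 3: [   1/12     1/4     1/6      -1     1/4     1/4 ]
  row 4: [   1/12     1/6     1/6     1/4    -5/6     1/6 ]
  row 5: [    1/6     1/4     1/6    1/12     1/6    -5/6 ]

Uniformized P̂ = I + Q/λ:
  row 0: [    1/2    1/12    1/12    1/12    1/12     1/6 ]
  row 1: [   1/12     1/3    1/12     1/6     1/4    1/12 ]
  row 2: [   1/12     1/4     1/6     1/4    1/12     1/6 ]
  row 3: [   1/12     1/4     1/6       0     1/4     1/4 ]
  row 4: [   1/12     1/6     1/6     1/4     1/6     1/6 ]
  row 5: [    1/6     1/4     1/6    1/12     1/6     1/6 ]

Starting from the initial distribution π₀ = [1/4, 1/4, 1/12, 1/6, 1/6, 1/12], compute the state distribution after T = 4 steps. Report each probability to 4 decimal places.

π = [0.1678, 0.2260, 0.1337, 0.1411, 0.1717, 0.1596]

t=0: π = [0.2500, 0.2500, 0.0833, 0.1667, 0.1667, 0.0833]
t=1: π = [0.1944, 0.2153, 0.1250, 0.1319, 0.1736, 0.1597]
t=2: π = [0.1777, 0.2211, 0.1325, 0.1400, 0.1690, 0.1597]
t=3: π = [0.1707, 0.2247, 0.1334, 0.1403, 0.1709, 0.1599]
t=4: π = [0.1678, 0.2260, 0.1337, 0.1411, 0.1717, 0.1596]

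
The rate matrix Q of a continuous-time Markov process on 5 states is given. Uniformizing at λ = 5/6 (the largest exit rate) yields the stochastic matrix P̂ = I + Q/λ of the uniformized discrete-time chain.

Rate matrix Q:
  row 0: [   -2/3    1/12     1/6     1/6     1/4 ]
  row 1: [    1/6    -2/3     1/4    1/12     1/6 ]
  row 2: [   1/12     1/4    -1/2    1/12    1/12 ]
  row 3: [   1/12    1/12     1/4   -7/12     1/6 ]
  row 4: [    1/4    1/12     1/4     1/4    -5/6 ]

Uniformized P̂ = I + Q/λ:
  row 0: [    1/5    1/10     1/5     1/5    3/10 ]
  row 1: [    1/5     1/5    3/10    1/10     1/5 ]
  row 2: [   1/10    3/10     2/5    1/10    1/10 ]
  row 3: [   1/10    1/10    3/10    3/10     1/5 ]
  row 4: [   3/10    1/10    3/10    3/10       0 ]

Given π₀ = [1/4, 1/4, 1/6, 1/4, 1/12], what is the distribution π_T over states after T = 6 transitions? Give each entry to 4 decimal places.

π = [0.1655, 0.1811, 0.3150, 0.1843, 0.1542]

t=0: π = [0.2500, 0.2500, 0.1667, 0.2500, 0.0833]
t=1: π = [0.1667, 0.1583, 0.2917, 0.1917, 0.1917]
t=2: π = [0.1708, 0.1742, 0.3125, 0.1933, 0.1492]
t=3: π = [0.1643, 0.1799, 0.3142, 0.1856, 0.1560]
t=4: π = [0.1656, 0.1808, 0.3150, 0.1848, 0.1538]
t=5: π = [0.1654, 0.1811, 0.3149, 0.1843, 0.1543]
t=6: π = [0.1655, 0.1811, 0.3150, 0.1843, 0.1542]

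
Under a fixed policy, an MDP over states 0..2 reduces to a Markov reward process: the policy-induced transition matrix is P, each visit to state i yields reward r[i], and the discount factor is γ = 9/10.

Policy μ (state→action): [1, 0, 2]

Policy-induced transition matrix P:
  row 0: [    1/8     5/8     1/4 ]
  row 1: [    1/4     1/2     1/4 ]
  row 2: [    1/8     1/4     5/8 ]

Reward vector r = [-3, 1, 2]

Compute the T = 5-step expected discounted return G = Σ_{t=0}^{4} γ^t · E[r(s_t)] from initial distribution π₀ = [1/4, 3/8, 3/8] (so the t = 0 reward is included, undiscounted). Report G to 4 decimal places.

G = 2.5087

t=0: π = [0.2500, 0.3750, 0.3750], E[r] = 0.3750, γ^t·E[r] = 0.375000, running G = 0.375000
t=1: π = [0.1719, 0.4375, 0.3906], E[r] = 0.7031, γ^t·E[r] = 0.632813, running G = 1.007813
t=2: π = [0.1797, 0.4238, 0.3965], E[r] = 0.6777, γ^t·E[r] = 0.548965, running G = 1.556777
t=3: π = [0.1780, 0.4233, 0.3987], E[r] = 0.6868, γ^t·E[r] = 0.500654, running G = 2.057431
t=4: π = [0.1779, 0.4226, 0.3995], E[r] = 0.6878, γ^t·E[r] = 0.451289, running G = 2.508720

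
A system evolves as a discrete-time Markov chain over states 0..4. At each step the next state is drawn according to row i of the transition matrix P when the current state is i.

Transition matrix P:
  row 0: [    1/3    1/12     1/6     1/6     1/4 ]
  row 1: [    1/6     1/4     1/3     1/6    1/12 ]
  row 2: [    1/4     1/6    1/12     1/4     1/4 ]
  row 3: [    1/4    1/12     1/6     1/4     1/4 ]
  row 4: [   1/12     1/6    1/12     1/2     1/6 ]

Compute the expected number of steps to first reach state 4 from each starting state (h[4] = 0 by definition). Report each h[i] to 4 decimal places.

First-step conditioning: h[4] = 0; for i ≠ 4, h[i] = 1 + Σ_k P[i][k]·h[k].
  h[0] = 1 + 1/3·h[0] + 1/12·h[1] + 1/6·h[2] + 1/6·h[3]
  h[1] = 1 + 1/6·h[0] + 1/4·h[1] + 1/3·h[2] + 1/6·h[3]
  h[2] = 1 + 1/4·h[0] + 1/6·h[1] + 1/12·h[2] + 1/4·h[3]
  h[3] = 1 + 1/4·h[0] + 1/12·h[1] + 1/6·h[2] + 1/4·h[3]
Solving the 4×4 linear system over states ≠ 4 gives exactly h = [256/59, 308/59, 260/59, 256/59, 0] (h[4] = 0 is the target).

h = [4.3390, 5.2203, 4.4068, 4.3390, 0.0000]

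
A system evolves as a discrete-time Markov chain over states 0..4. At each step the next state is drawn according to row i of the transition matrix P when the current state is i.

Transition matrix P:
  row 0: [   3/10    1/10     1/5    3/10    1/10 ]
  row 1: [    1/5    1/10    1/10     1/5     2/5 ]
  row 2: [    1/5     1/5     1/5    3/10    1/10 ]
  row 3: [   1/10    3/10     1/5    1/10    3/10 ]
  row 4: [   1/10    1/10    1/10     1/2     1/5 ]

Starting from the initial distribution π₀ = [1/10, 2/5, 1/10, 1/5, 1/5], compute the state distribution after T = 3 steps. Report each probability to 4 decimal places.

t=0: π = [0.1000, 0.4000, 0.1000, 0.2000, 0.2000]
t=1: π = [0.1700, 0.1500, 0.1400, 0.2600, 0.2800]
t=2: π = [0.1630, 0.1660, 0.1570, 0.2890, 0.2250]
t=3: π = [0.1649, 0.1735, 0.1609, 0.2706, 0.2301]

π = [0.1649, 0.1735, 0.1609, 0.2706, 0.2301]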